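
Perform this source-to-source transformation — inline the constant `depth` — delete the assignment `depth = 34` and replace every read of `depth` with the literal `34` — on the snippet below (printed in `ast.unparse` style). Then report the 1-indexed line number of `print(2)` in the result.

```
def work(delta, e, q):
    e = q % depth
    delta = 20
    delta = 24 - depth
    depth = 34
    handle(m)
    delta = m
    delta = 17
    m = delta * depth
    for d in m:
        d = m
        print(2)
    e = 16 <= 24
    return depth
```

Transformed code:
def work(delta, e, q):
    e = q % 34
    delta = 20
    delta = 24 - 34
    handle(m)
    delta = m
    delta = 17
    m = delta * 34
    for d in m:
        d = m
        print(2)
    e = 16 <= 24
    return 34

11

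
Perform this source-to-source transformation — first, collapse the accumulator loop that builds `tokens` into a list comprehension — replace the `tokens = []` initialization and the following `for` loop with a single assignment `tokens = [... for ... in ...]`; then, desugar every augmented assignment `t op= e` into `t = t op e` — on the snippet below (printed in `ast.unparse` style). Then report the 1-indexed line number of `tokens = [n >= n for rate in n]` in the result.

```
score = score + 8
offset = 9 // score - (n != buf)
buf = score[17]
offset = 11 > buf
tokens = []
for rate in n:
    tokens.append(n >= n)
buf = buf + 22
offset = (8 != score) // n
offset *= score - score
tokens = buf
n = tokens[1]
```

5

Transformed code:
score = score + 8
offset = 9 // score - (n != buf)
buf = score[17]
offset = 11 > buf
tokens = [n >= n for rate in n]
buf = buf + 22
offset = (8 != score) // n
offset = offset * (score - score)
tokens = buf
n = tokens[1]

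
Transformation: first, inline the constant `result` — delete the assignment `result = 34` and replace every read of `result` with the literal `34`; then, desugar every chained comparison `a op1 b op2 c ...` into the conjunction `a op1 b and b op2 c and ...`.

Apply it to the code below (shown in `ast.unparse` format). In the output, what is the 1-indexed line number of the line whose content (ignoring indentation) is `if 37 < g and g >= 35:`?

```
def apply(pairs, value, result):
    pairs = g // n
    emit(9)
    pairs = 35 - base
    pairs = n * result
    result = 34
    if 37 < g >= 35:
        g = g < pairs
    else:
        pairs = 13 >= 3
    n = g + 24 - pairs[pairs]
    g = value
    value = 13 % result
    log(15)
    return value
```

Transformed code:
def apply(pairs, value, result):
    pairs = g // n
    emit(9)
    pairs = 35 - base
    pairs = n * 34
    if 37 < g and g >= 35:
        g = g < pairs
    else:
        pairs = 13 >= 3
    n = g + 24 - pairs[pairs]
    g = value
    value = 13 % 34
    log(15)
    return value

6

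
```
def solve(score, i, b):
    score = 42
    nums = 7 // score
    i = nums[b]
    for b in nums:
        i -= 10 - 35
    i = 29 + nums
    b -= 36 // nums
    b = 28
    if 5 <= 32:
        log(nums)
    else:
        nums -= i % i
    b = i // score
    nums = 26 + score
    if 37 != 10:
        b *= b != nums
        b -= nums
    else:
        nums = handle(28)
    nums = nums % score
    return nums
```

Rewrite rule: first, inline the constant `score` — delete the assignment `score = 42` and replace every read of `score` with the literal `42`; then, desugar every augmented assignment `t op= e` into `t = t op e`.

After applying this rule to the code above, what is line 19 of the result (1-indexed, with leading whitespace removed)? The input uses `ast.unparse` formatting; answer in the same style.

Transformed code:
def solve(score, i, b):
    nums = 7 // 42
    i = nums[b]
    for b in nums:
        i = i - (10 - 35)
    i = 29 + nums
    b = b - 36 // nums
    b = 28
    if 5 <= 32:
        log(nums)
    else:
        nums = nums - i % i
    b = i // 42
    nums = 26 + 42
    if 37 != 10:
        b = b * (b != nums)
        b = b - nums
    else:
        nums = handle(28)
    nums = nums % 42
    return nums

nums = handle(28)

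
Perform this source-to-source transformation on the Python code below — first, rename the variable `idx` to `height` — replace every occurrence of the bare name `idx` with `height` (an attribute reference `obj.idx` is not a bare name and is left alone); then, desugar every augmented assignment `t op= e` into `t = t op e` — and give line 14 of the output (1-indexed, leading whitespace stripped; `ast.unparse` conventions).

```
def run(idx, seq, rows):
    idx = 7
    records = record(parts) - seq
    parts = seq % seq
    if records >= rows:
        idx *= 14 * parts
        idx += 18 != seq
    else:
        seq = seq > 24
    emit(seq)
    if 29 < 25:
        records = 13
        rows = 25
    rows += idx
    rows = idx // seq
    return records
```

rows = rows + height

Transformed code:
def run(height, seq, rows):
    height = 7
    records = record(parts) - seq
    parts = seq % seq
    if records >= rows:
        height = height * (14 * parts)
        height = height + (18 != seq)
    else:
        seq = seq > 24
    emit(seq)
    if 29 < 25:
        records = 13
        rows = 25
    rows = rows + height
    rows = height // seq
    return records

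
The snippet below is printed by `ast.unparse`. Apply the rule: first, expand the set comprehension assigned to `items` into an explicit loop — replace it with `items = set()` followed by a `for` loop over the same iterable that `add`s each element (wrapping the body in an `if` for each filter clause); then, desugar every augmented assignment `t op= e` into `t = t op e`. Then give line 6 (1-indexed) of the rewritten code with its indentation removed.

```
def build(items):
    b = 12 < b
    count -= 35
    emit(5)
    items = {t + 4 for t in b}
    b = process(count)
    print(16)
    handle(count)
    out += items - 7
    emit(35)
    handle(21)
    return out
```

for t in b:

Transformed code:
def build(items):
    b = 12 < b
    count = count - 35
    emit(5)
    items = set()
    for t in b:
        items.add(t + 4)
    b = process(count)
    print(16)
    handle(count)
    out = out + (items - 7)
    emit(35)
    handle(21)
    return out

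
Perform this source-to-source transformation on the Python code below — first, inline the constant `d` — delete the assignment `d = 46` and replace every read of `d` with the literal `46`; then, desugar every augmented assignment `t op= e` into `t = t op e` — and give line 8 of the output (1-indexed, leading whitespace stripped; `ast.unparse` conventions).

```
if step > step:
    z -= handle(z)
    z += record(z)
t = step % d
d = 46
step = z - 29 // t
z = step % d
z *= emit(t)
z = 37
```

Transformed code:
if step > step:
    z = z - handle(z)
    z = z + record(z)
t = step % 46
step = z - 29 // t
z = step % 46
z = z * emit(t)
z = 37

z = 37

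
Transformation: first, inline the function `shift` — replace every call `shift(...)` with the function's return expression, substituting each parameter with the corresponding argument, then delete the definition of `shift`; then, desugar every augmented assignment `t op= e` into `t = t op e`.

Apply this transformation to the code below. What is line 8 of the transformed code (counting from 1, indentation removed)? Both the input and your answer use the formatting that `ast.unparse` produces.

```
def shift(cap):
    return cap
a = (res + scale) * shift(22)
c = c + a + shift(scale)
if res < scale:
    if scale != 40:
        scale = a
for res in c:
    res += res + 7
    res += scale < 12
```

Transformed code:
a = (res + scale) * 22
c = c + a + scale
if res < scale:
    if scale != 40:
        scale = a
for res in c:
    res = res + (res + 7)
    res = res + (scale < 12)

res = res + (scale < 12)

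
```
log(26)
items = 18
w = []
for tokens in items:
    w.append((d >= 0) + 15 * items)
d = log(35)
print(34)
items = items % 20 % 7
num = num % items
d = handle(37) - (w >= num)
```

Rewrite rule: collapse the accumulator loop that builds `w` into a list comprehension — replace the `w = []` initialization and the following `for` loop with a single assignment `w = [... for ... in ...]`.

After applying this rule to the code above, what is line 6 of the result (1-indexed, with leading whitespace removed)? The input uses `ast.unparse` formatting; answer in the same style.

Transformed code:
log(26)
items = 18
w = [(d >= 0) + 15 * items for tokens in items]
d = log(35)
print(34)
items = items % 20 % 7
num = num % items
d = handle(37) - (w >= num)

items = items % 20 % 7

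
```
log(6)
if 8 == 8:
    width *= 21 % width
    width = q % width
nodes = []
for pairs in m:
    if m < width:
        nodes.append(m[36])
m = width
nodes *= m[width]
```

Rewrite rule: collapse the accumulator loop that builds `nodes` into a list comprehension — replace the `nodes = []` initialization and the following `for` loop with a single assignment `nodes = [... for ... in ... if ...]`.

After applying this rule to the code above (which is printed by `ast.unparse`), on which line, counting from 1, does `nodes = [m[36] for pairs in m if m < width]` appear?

5

Transformed code:
log(6)
if 8 == 8:
    width *= 21 % width
    width = q % width
nodes = [m[36] for pairs in m if m < width]
m = width
nodes *= m[width]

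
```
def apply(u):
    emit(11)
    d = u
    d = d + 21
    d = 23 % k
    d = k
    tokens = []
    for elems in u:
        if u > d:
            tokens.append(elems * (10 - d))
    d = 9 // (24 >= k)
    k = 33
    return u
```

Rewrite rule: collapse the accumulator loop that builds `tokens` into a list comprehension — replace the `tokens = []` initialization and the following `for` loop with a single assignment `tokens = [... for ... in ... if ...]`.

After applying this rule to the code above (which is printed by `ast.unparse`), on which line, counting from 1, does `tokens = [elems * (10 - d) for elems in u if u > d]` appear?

Transformed code:
def apply(u):
    emit(11)
    d = u
    d = d + 21
    d = 23 % k
    d = k
    tokens = [elems * (10 - d) for elems in u if u > d]
    d = 9 // (24 >= k)
    k = 33
    return u

7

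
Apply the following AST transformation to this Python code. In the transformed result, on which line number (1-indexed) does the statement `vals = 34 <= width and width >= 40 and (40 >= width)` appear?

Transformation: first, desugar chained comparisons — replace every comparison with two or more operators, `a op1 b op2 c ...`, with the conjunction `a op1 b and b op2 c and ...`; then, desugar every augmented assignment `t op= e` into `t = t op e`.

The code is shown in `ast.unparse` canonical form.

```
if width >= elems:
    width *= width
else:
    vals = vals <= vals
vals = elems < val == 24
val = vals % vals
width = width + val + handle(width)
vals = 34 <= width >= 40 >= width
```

Transformed code:
if width >= elems:
    width = width * width
else:
    vals = vals <= vals
vals = elems < val and val == 24
val = vals % vals
width = width + val + handle(width)
vals = 34 <= width and width >= 40 and (40 >= width)

8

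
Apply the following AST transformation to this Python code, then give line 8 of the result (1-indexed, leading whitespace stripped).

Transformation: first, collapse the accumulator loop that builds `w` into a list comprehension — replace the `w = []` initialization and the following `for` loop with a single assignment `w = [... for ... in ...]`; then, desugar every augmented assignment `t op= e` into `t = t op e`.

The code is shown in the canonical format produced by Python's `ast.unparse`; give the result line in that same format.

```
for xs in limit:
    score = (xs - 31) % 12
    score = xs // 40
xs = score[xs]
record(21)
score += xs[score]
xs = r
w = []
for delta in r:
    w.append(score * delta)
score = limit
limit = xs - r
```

Transformed code:
for xs in limit:
    score = (xs - 31) % 12
    score = xs // 40
xs = score[xs]
record(21)
score = score + xs[score]
xs = r
w = [score * delta for delta in r]
score = limit
limit = xs - r

w = [score * delta for delta in r]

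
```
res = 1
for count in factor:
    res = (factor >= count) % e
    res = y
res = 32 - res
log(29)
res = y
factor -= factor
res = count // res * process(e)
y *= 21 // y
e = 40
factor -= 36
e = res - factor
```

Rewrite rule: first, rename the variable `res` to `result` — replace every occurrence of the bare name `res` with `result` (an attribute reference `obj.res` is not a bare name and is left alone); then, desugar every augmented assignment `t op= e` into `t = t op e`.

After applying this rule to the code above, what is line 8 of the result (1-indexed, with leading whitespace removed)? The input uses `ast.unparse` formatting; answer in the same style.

Transformed code:
result = 1
for count in factor:
    result = (factor >= count) % e
    result = y
result = 32 - result
log(29)
result = y
factor = factor - factor
result = count // result * process(e)
y = y * (21 // y)
e = 40
factor = factor - 36
e = result - factor

factor = factor - factor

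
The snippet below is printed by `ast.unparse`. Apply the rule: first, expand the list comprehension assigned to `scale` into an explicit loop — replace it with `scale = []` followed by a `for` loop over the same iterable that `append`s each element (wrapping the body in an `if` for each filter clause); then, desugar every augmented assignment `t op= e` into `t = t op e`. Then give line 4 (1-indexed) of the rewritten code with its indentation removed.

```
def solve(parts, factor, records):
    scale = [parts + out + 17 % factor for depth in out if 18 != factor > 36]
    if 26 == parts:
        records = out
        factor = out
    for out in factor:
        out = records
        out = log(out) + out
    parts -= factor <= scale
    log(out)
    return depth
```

if 18 != factor > 36:

Transformed code:
def solve(parts, factor, records):
    scale = []
    for depth in out:
        if 18 != factor > 36:
            scale.append(parts + out + 17 % factor)
    if 26 == parts:
        records = out
        factor = out
    for out in factor:
        out = records
        out = log(out) + out
    parts = parts - (factor <= scale)
    log(out)
    return depth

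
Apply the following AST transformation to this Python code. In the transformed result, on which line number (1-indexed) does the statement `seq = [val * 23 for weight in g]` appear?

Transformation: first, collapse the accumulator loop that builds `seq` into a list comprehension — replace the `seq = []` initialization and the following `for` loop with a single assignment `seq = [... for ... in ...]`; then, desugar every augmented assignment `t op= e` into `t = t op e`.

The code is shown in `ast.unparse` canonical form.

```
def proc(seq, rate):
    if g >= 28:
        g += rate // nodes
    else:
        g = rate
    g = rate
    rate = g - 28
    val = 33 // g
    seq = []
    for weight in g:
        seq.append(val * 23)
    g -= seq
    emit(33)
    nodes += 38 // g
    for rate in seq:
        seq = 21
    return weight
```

9

Transformed code:
def proc(seq, rate):
    if g >= 28:
        g = g + rate // nodes
    else:
        g = rate
    g = rate
    rate = g - 28
    val = 33 // g
    seq = [val * 23 for weight in g]
    g = g - seq
    emit(33)
    nodes = nodes + 38 // g
    for rate in seq:
        seq = 21
    return weight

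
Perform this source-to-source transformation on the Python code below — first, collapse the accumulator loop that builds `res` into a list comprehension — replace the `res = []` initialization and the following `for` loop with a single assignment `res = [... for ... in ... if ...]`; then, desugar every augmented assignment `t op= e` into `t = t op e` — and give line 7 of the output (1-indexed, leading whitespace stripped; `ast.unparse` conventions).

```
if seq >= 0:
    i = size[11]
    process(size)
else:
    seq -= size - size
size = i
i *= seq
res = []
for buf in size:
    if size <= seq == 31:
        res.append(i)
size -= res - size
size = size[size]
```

Transformed code:
if seq >= 0:
    i = size[11]
    process(size)
else:
    seq = seq - (size - size)
size = i
i = i * seq
res = [i for buf in size if size <= seq == 31]
size = size - (res - size)
size = size[size]

i = i * seq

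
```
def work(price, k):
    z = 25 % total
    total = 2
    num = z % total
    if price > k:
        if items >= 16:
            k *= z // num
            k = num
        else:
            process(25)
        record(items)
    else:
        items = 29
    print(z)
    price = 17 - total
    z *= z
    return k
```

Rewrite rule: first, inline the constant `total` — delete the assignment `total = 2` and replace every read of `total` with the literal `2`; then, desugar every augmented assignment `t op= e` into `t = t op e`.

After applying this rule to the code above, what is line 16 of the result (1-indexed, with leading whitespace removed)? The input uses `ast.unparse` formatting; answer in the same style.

Transformed code:
def work(price, k):
    z = 25 % 2
    num = z % 2
    if price > k:
        if items >= 16:
            k = k * (z // num)
            k = num
        else:
            process(25)
        record(items)
    else:
        items = 29
    print(z)
    price = 17 - 2
    z = z * z
    return k

return k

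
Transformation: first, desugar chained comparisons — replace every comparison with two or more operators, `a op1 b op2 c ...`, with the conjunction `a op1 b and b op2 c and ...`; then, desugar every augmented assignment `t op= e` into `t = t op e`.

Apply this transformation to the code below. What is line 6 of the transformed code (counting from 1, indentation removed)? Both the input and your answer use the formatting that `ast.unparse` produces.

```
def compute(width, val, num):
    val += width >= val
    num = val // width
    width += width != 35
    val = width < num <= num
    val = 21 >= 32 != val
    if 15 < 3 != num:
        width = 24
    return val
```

Transformed code:
def compute(width, val, num):
    val = val + (width >= val)
    num = val // width
    width = width + (width != 35)
    val = width < num and num <= num
    val = 21 >= 32 and 32 != val
    if 15 < 3 and 3 != num:
        width = 24
    return val

val = 21 >= 32 and 32 != val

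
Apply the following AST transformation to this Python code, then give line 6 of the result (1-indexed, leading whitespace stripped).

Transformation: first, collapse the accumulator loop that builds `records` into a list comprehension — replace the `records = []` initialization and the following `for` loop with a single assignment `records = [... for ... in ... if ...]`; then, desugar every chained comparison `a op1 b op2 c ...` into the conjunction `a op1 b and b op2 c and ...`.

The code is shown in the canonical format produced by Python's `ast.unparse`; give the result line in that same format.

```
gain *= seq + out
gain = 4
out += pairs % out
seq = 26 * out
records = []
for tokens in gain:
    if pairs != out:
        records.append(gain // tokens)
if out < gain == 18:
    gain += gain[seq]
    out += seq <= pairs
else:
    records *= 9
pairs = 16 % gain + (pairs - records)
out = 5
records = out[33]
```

if out < gain and gain == 18:

Transformed code:
gain *= seq + out
gain = 4
out += pairs % out
seq = 26 * out
records = [gain // tokens for tokens in gain if pairs != out]
if out < gain and gain == 18:
    gain += gain[seq]
    out += seq <= pairs
else:
    records *= 9
pairs = 16 % gain + (pairs - records)
out = 5
records = out[33]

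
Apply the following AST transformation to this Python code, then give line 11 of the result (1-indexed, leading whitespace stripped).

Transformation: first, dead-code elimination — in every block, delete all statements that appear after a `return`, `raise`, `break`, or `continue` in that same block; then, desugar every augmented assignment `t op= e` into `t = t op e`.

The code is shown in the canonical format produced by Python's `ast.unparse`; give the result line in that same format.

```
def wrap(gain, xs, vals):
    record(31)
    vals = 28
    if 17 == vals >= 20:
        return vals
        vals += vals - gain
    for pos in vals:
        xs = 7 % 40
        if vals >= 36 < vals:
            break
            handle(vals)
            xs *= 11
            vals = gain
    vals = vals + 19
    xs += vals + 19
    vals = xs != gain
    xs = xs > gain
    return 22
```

xs = xs + (vals + 19)

Transformed code:
def wrap(gain, xs, vals):
    record(31)
    vals = 28
    if 17 == vals >= 20:
        return vals
    for pos in vals:
        xs = 7 % 40
        if vals >= 36 < vals:
            break
    vals = vals + 19
    xs = xs + (vals + 19)
    vals = xs != gain
    xs = xs > gain
    return 22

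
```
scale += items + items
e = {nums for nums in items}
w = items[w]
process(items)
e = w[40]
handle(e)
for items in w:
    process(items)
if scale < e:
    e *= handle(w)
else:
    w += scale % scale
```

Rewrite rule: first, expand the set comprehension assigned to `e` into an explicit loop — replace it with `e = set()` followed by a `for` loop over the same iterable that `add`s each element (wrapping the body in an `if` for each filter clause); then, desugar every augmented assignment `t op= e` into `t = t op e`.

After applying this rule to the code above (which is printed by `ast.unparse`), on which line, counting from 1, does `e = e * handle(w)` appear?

12

Transformed code:
scale = scale + (items + items)
e = set()
for nums in items:
    e.add(nums)
w = items[w]
process(items)
e = w[40]
handle(e)
for items in w:
    process(items)
if scale < e:
    e = e * handle(w)
else:
    w = w + scale % scale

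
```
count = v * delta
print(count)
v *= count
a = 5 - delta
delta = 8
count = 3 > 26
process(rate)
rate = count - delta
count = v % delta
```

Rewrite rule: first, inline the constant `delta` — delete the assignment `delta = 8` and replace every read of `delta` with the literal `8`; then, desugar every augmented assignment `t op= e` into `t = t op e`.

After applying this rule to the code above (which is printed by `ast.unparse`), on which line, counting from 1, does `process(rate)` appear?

6

Transformed code:
count = v * 8
print(count)
v = v * count
a = 5 - 8
count = 3 > 26
process(rate)
rate = count - 8
count = v % 8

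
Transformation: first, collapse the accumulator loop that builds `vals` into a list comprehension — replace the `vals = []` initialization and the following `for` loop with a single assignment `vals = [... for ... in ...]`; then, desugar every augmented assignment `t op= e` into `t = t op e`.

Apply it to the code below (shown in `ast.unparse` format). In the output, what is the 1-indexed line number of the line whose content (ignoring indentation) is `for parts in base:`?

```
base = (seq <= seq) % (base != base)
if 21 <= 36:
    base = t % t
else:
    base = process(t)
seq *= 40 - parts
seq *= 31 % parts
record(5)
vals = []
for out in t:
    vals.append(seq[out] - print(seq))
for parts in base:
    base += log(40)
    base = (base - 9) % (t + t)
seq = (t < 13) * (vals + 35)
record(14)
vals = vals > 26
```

Transformed code:
base = (seq <= seq) % (base != base)
if 21 <= 36:
    base = t % t
else:
    base = process(t)
seq = seq * (40 - parts)
seq = seq * (31 % parts)
record(5)
vals = [seq[out] - print(seq) for out in t]
for parts in base:
    base = base + log(40)
    base = (base - 9) % (t + t)
seq = (t < 13) * (vals + 35)
record(14)
vals = vals > 26

10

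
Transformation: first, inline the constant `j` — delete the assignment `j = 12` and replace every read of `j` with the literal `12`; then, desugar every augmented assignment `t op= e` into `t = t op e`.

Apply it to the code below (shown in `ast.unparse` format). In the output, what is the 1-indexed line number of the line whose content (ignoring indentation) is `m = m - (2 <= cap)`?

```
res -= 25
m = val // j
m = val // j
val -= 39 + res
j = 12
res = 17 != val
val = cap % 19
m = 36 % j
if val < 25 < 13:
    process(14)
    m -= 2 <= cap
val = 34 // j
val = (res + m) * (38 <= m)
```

10

Transformed code:
res = res - 25
m = val // 12
m = val // 12
val = val - (39 + res)
res = 17 != val
val = cap % 19
m = 36 % 12
if val < 25 < 13:
    process(14)
    m = m - (2 <= cap)
val = 34 // 12
val = (res + m) * (38 <= m)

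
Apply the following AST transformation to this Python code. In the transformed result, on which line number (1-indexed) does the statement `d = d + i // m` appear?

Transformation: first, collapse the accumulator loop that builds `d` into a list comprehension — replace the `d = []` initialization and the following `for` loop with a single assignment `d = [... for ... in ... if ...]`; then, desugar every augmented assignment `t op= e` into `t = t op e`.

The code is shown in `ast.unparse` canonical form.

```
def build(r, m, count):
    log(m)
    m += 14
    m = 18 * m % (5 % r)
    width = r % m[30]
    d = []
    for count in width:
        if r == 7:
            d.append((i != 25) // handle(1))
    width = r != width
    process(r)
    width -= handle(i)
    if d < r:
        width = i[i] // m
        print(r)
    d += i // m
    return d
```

Transformed code:
def build(r, m, count):
    log(m)
    m = m + 14
    m = 18 * m % (5 % r)
    width = r % m[30]
    d = [(i != 25) // handle(1) for count in width if r == 7]
    width = r != width
    process(r)
    width = width - handle(i)
    if d < r:
        width = i[i] // m
        print(r)
    d = d + i // m
    return d

13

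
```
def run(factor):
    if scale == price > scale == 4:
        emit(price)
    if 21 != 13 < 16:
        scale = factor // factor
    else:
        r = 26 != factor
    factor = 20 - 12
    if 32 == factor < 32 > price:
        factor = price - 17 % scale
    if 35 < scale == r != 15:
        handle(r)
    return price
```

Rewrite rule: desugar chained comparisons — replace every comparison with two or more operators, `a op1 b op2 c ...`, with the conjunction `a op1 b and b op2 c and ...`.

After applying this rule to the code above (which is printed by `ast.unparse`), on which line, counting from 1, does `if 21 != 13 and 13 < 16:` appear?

4

Transformed code:
def run(factor):
    if scale == price and price > scale and (scale == 4):
        emit(price)
    if 21 != 13 and 13 < 16:
        scale = factor // factor
    else:
        r = 26 != factor
    factor = 20 - 12
    if 32 == factor and factor < 32 and (32 > price):
        factor = price - 17 % scale
    if 35 < scale and scale == r and (r != 15):
        handle(r)
    return price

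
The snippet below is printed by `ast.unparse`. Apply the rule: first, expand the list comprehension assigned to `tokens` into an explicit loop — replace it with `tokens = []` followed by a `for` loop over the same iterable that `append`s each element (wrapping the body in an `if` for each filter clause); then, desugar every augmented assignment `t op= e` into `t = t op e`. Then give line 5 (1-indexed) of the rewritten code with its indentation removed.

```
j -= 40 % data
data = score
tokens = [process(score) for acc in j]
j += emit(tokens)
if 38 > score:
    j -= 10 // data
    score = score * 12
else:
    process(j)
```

tokens.append(process(score))

Transformed code:
j = j - 40 % data
data = score
tokens = []
for acc in j:
    tokens.append(process(score))
j = j + emit(tokens)
if 38 > score:
    j = j - 10 // data
    score = score * 12
else:
    process(j)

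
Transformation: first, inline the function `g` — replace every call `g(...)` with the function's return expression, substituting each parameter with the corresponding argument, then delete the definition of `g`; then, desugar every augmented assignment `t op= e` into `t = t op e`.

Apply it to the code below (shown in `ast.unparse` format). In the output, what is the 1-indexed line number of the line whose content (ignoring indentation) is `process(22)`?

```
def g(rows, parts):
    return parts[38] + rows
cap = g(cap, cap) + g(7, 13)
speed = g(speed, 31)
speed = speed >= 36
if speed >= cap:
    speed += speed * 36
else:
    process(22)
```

7

Transformed code:
cap = cap[38] + cap + (13[38] + 7)
speed = 31[38] + speed
speed = speed >= 36
if speed >= cap:
    speed = speed + speed * 36
else:
    process(22)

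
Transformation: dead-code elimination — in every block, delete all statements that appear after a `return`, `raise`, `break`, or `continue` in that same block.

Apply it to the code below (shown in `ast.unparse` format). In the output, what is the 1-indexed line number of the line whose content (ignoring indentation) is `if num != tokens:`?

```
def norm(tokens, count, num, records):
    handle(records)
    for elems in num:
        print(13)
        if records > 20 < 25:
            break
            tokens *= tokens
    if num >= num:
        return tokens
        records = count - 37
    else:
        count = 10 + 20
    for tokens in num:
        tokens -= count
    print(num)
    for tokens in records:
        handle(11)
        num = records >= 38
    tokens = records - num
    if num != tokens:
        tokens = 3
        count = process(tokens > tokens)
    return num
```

18

Transformed code:
def norm(tokens, count, num, records):
    handle(records)
    for elems in num:
        print(13)
        if records > 20 < 25:
            break
    if num >= num:
        return tokens
    else:
        count = 10 + 20
    for tokens in num:
        tokens -= count
    print(num)
    for tokens in records:
        handle(11)
        num = records >= 38
    tokens = records - num
    if num != tokens:
        tokens = 3
        count = process(tokens > tokens)
    return num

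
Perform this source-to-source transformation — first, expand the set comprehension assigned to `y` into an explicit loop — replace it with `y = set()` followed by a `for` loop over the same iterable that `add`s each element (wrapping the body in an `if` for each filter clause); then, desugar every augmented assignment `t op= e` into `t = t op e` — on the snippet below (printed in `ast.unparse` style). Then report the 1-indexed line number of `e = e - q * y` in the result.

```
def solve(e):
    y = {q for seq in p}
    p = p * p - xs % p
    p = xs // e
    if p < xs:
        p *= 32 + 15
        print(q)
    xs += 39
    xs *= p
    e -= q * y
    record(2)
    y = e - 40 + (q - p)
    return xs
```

Transformed code:
def solve(e):
    y = set()
    for seq in p:
        y.add(q)
    p = p * p - xs % p
    p = xs // e
    if p < xs:
        p = p * (32 + 15)
        print(q)
    xs = xs + 39
    xs = xs * p
    e = e - q * y
    record(2)
    y = e - 40 + (q - p)
    return xs

12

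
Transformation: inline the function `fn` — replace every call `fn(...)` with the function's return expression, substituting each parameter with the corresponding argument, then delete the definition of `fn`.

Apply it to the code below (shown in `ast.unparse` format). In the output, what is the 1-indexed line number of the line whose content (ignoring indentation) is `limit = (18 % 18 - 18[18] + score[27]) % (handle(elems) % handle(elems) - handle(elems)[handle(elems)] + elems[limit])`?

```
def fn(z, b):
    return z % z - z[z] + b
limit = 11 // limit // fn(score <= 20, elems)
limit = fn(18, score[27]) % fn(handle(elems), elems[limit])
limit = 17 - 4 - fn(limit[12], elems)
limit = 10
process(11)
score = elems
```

Transformed code:
limit = 11 // limit // ((score <= 20) % (score <= 20) - (score <= 20)[score <= 20] + elems)
limit = (18 % 18 - 18[18] + score[27]) % (handle(elems) % handle(elems) - handle(elems)[handle(elems)] + elems[limit])
limit = 17 - 4 - (limit[12] % limit[12] - limit[12][limit[12]] + elems)
limit = 10
process(11)
score = elems

2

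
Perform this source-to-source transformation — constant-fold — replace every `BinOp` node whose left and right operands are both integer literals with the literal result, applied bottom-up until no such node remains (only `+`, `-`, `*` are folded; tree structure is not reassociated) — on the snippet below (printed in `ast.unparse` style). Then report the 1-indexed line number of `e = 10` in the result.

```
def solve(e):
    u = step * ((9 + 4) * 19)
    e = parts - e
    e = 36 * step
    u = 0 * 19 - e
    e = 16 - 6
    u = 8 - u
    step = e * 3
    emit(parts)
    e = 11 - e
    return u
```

Transformed code:
def solve(e):
    u = step * 247
    e = parts - e
    e = 36 * step
    u = 0 - e
    e = 10
    u = 8 - u
    step = e * 3
    emit(parts)
    e = 11 - e
    return u

6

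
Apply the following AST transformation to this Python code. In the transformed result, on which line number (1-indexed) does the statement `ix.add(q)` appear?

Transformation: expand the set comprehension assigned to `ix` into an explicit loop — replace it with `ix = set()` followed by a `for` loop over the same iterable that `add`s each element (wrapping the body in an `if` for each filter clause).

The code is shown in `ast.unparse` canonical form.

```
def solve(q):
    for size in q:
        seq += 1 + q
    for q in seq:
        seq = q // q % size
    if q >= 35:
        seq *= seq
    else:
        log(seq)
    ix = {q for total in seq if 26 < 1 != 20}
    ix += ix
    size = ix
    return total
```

Transformed code:
def solve(q):
    for size in q:
        seq += 1 + q
    for q in seq:
        seq = q // q % size
    if q >= 35:
        seq *= seq
    else:
        log(seq)
    ix = set()
    for total in seq:
        if 26 < 1 != 20:
            ix.add(q)
    ix += ix
    size = ix
    return total

13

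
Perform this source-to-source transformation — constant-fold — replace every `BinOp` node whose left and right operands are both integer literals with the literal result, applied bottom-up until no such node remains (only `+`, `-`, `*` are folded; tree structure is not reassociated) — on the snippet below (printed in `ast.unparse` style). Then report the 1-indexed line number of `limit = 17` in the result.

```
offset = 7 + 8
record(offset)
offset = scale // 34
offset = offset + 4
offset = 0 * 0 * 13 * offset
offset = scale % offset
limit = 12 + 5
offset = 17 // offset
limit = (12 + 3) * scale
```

7

Transformed code:
offset = 15
record(offset)
offset = scale // 34
offset = offset + 4
offset = 0 * offset
offset = scale % offset
limit = 17
offset = 17 // offset
limit = 15 * scale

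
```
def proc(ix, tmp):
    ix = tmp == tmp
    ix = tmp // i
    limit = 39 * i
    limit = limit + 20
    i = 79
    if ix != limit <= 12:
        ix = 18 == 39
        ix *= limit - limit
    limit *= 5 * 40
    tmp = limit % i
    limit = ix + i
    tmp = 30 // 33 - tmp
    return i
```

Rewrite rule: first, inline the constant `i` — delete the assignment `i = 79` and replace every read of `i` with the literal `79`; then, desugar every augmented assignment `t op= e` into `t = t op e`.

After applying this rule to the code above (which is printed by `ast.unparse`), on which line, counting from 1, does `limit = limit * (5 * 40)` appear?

Transformed code:
def proc(ix, tmp):
    ix = tmp == tmp
    ix = tmp // 79
    limit = 39 * 79
    limit = limit + 20
    if ix != limit <= 12:
        ix = 18 == 39
        ix = ix * (limit - limit)
    limit = limit * (5 * 40)
    tmp = limit % 79
    limit = ix + 79
    tmp = 30 // 33 - tmp
    return 79

9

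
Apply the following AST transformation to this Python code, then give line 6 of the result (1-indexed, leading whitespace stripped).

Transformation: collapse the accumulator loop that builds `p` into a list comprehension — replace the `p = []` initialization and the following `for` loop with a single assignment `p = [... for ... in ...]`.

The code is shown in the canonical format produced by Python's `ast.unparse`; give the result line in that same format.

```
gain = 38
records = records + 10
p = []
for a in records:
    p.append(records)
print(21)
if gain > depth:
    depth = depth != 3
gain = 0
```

depth = depth != 3

Transformed code:
gain = 38
records = records + 10
p = [records for a in records]
print(21)
if gain > depth:
    depth = depth != 3
gain = 0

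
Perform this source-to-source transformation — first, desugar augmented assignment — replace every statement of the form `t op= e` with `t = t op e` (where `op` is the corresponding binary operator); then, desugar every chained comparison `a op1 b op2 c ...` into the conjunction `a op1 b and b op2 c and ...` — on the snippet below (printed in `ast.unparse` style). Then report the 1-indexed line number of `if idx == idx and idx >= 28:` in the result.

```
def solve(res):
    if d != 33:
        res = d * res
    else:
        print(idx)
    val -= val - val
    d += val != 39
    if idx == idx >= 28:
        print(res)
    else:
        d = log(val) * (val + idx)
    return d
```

Transformed code:
def solve(res):
    if d != 33:
        res = d * res
    else:
        print(idx)
    val = val - (val - val)
    d = d + (val != 39)
    if idx == idx and idx >= 28:
        print(res)
    else:
        d = log(val) * (val + idx)
    return d

8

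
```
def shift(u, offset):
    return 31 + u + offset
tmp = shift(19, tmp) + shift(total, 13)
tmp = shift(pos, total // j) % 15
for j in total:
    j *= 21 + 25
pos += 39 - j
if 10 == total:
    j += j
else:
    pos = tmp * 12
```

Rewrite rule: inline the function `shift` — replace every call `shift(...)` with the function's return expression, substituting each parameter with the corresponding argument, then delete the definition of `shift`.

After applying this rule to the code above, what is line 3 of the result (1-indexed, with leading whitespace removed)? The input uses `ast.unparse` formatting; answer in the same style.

Transformed code:
tmp = 31 + 19 + tmp + (31 + total + 13)
tmp = (31 + pos + total // j) % 15
for j in total:
    j *= 21 + 25
pos += 39 - j
if 10 == total:
    j += j
else:
    pos = tmp * 12

for j in total:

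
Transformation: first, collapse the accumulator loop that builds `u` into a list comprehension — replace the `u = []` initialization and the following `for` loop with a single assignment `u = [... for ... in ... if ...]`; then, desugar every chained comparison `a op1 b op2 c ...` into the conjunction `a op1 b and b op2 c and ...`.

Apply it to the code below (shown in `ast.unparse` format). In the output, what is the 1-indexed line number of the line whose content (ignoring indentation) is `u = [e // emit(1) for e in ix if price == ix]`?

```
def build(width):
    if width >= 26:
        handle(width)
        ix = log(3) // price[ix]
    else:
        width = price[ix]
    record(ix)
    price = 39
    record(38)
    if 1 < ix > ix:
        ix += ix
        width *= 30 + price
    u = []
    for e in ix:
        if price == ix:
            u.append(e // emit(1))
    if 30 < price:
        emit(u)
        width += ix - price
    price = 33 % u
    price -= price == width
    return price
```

Transformed code:
def build(width):
    if width >= 26:
        handle(width)
        ix = log(3) // price[ix]
    else:
        width = price[ix]
    record(ix)
    price = 39
    record(38)
    if 1 < ix and ix > ix:
        ix += ix
        width *= 30 + price
    u = [e // emit(1) for e in ix if price == ix]
    if 30 < price:
        emit(u)
        width += ix - price
    price = 33 % u
    price -= price == width
    return price

13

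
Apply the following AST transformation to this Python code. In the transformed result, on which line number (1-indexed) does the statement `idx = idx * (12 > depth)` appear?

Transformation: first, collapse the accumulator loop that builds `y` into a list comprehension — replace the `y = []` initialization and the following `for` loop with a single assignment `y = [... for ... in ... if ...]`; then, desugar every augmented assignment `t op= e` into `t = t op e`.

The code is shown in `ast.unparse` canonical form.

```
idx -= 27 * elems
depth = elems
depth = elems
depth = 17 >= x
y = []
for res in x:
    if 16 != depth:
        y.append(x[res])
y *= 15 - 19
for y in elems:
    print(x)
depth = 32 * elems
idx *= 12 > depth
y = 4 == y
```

Transformed code:
idx = idx - 27 * elems
depth = elems
depth = elems
depth = 17 >= x
y = [x[res] for res in x if 16 != depth]
y = y * (15 - 19)
for y in elems:
    print(x)
depth = 32 * elems
idx = idx * (12 > depth)
y = 4 == y

10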